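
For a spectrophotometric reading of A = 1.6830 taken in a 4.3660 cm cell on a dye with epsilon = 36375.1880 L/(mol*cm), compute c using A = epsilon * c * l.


Formula: c = A / (epsilon * l)
Substituting: c = 1.6830 / (36375.1880 * 4.3660)
Result: 1.0597e-05 mol/L


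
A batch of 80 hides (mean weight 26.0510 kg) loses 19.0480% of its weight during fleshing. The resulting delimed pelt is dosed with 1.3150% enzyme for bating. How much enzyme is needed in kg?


Total_raw = N * avg_wt = 80 * 26.0510 = 2084.0800 kg
Substrate = Total_raw * (1 - loss/100) = 2084.0800 * (1 - 19.0480/100) = 1687.1044 kg
Enzyme = Substrate * pct / 100 = 1687.1044 * 1.3150 / 100 = 22.1854 kg


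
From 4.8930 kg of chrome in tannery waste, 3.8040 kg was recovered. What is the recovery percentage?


Formula: Recovery = recovered / input * 100
Substituting: Recovery = 3.8040 / 4.8930 * 100
Result: 77.7437 %


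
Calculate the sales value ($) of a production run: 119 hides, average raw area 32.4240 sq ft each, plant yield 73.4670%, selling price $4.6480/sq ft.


Raw_total = N * avg_area = 119 * 32.4240 = 3858.4560 sq ft
Finished = Raw_total * yield / 100 = 3858.4560 * 73.4670 / 100 = 2834.6919 sq ft
Value = Finished * price = 2834.6919 * 4.6480 = 13175.6478 $


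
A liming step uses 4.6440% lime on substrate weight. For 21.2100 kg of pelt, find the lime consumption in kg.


Formula: Lime = substrate * pct / 100
Substituting: Lime = 21.2100 * 4.6440 / 100
Result: 0.9850 kg


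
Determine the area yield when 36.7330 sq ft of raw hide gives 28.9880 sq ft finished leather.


Formula: Yield = finished / raw * 100
Substituting: Yield = 28.9880 / 36.7330 * 100
Result: 78.9154 %


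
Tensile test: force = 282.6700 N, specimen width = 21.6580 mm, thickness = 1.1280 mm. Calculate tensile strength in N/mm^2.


Formula: TS = force / (width * thickness)
Substituting: TS = 282.6700 / (21.6580 * 1.1280)
Result: 11.5705 N/mm^2


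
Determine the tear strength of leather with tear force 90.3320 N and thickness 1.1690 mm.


Formula: Tear strength = force / thickness
Substituting: Tear strength = 90.3320 / 1.1690
Result: 77.2729 N/mm


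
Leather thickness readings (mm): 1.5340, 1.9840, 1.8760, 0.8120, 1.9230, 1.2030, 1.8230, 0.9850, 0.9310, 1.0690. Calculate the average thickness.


Formula: Average = sum / n
Substituting: Average = 14.1400 / 10
Result: 1.4140 mm


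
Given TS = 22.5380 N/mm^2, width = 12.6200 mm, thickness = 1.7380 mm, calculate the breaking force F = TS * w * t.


Formula: F = TS * w * t
Substituting: F = 22.5380 * 12.6200 * 1.7380
Result: 494.3386 N


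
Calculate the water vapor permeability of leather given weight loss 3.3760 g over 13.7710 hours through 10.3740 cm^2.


Formula: WVP = loss / (area * time)
Substituting: WVP = 3.3760 / (10.3740 * 13.7710)
Result: 0.0236315 g/(cm^2*hr)


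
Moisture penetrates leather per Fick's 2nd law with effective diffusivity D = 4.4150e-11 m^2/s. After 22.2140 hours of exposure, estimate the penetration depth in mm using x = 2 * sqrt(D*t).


t = 22.2140 hr * 3600 = 79970.4000 s
D * t = 4.4150e-11 * 79970.4000 = 3.5307e-06
x = 2 * sqrt(D*t) = 2 * sqrt(3.5307e-06) = 0.00375803 m = 3.7580 mm


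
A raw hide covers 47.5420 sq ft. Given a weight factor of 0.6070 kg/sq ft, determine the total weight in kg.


Formula: Weight = area * weight_per_sqft
Substituting: Weight = 47.5420 * 0.6070
Result: 28.8580 kg


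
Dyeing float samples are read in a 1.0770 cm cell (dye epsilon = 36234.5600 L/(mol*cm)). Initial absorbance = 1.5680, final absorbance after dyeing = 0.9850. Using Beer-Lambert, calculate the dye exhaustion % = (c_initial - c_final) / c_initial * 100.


c_initial = A_i / (epsilon * l) = 1.5680 / (36234.5600 * 1.0770) = 4.0180e-05 mol/L
c_final = A_f / (epsilon * l) = 0.9850 / (36234.5600 * 1.0770) = 2.5240e-05 mol/L
Exhaustion = (c_initial - c_final) / c_initial * 100 = (4.0180e-05 - 2.5240e-05) / 4.0180e-05 * 100 = 37.1811 %


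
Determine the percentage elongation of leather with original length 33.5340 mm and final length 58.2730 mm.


Formula: Elongation = (Lf - L0) / L0 * 100
Substituting: Elongation = (58.2730 - 33.5340) / 33.5340 * 100
Result: 73.7729 %


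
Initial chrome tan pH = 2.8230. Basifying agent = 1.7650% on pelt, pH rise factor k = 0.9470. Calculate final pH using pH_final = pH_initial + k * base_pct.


Formula: pH_final = pH_initial + k * base_pct
Substituting: pH_final = 2.8230 + 0.9470 * 1.7650
Result: 4.4945


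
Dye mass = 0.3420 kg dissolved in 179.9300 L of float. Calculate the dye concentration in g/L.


Formula: Conc = dye_mass(kg) / volume(L) * 1000
Substituting: Conc = 0.3420 / 179.9300 * 1000
Result: 1.9007 g/L


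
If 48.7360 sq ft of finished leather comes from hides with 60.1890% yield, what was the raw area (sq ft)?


Formula: raw = finished * 100 / yield
Substituting: raw = 48.7360 * 100 / 60.1890
Result: 80.9716 sq ft


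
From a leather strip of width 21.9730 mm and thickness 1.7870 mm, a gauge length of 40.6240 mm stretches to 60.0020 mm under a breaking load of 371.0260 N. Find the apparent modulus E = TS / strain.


TS = F / (w * t) = 371.0260 / (21.9730 * 1.7870) = 9.4491 N/mm^2
strain = (Lf - L0) / L0 = (60.0020 - 40.6240) / 40.6240 = 0.4770
E = TS / strain = 9.4491 / 0.4770 = 19.8091 N/mm^2


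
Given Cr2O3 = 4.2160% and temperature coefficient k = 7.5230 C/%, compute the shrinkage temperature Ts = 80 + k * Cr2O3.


Formula: Ts = 80 + k * Cr2O3
Substituting: Ts = 80 + 7.5230 * 4.2160
Result: 111.7170 C


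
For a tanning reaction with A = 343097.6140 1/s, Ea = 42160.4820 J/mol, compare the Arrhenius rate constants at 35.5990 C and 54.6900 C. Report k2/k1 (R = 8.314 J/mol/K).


T1 = 35.5990 + 273.15 = 308.7490 K; T2 = 54.6900 + 273.15 = 327.8400 K
k1 = A * exp(-Ea/(R*T1)) = 343097.6140 * exp(-42160.4820/(8.314*308.7490)) = 0.0252571 1/s
k2 = A * exp(-Ea/(R*T2)) = 343097.6140 * exp(-42160.4820/(8.314*327.8400)) = 0.0657293 1/s
k2/k1 = 0.0657293 / 0.0252571 = 2.6024


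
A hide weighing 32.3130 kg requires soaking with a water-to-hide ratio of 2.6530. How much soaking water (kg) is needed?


Formula: Water = hide_weight * ratio
Substituting: Water = 32.3130 * 2.6530
Result: 85.7264 kg


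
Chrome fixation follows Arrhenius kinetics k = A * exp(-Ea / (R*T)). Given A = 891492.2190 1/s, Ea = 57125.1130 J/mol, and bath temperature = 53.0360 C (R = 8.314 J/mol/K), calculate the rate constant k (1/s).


T_K = T_C + 273.15 = 53.0360 + 273.15 = 326.1860 K
exponent = -Ea / (R * T_K) = -57125.1130 / (8.314 * 326.1860) = -21.0645
k = A * exp(exponent) = 891492.2190 * exp(-21.0645) = 6.3374e-04 1/s


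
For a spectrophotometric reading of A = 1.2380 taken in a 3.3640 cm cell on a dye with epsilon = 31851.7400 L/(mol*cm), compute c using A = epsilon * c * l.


Formula: c = A / (epsilon * l)
Substituting: c = 1.2380 / (31851.7400 * 3.3640)
Result: 1.1554e-05 mol/L


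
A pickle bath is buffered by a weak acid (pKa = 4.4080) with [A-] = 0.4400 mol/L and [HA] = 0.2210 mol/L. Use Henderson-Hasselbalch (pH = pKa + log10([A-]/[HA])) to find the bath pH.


ratio = [A-] / [HA] = 0.4400 / 0.2210 = 1.9910
log10(ratio) = 0.2991
pH = pKa + log10(ratio) = 4.4080 + 0.2991 = 4.7071


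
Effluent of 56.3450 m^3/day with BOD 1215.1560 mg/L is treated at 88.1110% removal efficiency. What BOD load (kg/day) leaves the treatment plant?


Load_in = volume * conc / 1000 = 56.3450 * 1215.1560 / 1000 = 68.4680 kg/day
Removed = Load_in * eff / 100 = 68.4680 * 88.1110 / 100 = 60.3278 kg/day
Load_out = Load_in - Removed = 68.4680 - 60.3278 = 8.1402 kg/day


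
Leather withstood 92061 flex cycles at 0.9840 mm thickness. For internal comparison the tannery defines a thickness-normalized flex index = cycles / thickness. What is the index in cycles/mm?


Formula: Index = cycles / thickness
Substituting: Index = 92061 / 0.9840
Result: 93557.9268 cycles/mm


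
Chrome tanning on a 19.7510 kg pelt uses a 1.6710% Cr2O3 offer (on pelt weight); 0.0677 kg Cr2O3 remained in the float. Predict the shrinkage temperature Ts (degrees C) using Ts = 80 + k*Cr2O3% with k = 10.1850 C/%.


Offered = pelt * offer_pct / 100 = 19.7510 * 1.6710 / 100 = 0.3300 kg
Uptake = offered - residual = 0.3300 - 0.0677 = 0.2623 kg
Cr2O3% on pelt = uptake / pelt * 100 = 0.2623 / 19.7510 * 100 = 1.3282 %
Ts = 80 + k * Cr2O3% = 80 + 10.1850 * 1.3282 = 93.5280 C


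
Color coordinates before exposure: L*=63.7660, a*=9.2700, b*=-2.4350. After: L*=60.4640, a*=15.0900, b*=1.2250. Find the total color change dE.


dL = -3.3020, da = 5.8200, db = 3.6600
dE = sqrt((-3.3020)^2 + 5.8200^2 + 3.6600^2) = 7.6270


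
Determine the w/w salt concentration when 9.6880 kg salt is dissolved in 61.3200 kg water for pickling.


Formula: Conc = salt / (water + salt) * 100
Substituting: Conc = 9.6880 / (61.3200 + 9.6880) * 100
Result: 13.6435 %


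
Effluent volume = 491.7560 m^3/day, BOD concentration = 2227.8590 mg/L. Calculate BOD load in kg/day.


Formula: BOD_load = volume * conc / 1000
Substituting: BOD_load = 491.7560 * 2227.8590 / 1000
Result: 1095.5630 kg/day


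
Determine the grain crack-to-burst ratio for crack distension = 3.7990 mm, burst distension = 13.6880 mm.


Formula: Ratio = crack / burst
Substituting: Ratio = 3.7990 / 13.6880
Result: 0.2775


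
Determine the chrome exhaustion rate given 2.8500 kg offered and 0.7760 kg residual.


Formula: Uptake = (offered - residual) / offered * 100
Substituting: Uptake = (2.8500 - 0.7760) / 2.8500 * 100
Result: 72.7719 %


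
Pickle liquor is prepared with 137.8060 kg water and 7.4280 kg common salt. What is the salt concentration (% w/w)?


Formula: Conc = salt / (water + salt) * 100
Substituting: Conc = 7.4280 / (137.8060 + 7.4280) * 100
Result: 5.1145 %


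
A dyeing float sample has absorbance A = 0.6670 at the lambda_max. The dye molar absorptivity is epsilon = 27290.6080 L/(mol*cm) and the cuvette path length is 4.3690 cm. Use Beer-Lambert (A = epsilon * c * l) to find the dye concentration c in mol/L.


Formula: c = A / (epsilon * l)
Substituting: c = 0.6670 / (27290.6080 * 4.3690)
Result: 5.5941e-06 mol/L


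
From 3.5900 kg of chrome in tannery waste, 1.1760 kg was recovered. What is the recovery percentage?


Formula: Recovery = recovered / input * 100
Substituting: Recovery = 1.1760 / 3.5900 * 100
Result: 32.7577 %


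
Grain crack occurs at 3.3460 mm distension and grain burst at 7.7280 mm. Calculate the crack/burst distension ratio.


Formula: Ratio = crack / burst
Substituting: Ratio = 3.3460 / 7.7280
Result: 0.4330


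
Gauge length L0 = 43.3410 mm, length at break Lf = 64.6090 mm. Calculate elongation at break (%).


Formula: Elongation = (Lf - L0) / L0 * 100
Substituting: Elongation = (64.6090 - 43.3410) / 43.3410 * 100
Result: 49.0713 %


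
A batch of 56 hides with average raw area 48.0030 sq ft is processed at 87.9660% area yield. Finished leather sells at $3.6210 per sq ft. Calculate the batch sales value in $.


Raw_total = N * avg_area = 56 * 48.0030 = 2688.1680 sq ft
Finished = Raw_total * yield / 100 = 2688.1680 * 87.9660 / 100 = 2364.6739 sq ft
Value = Finished * price = 2364.6739 * 3.6210 = 8562.4841 $


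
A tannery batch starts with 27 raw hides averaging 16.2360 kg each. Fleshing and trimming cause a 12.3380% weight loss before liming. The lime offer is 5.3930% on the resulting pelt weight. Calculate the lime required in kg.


Total_raw = N * avg_wt = 27 * 16.2360 = 438.3720 kg
Substrate = Total_raw * (1 - loss/100) = 438.3720 * (1 - 12.3380/100) = 384.2857 kg
Lime = Substrate * pct / 100 = 384.2857 * 5.3930 / 100 = 20.7245 kg


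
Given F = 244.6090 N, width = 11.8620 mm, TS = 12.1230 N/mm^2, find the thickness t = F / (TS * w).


Formula: t = F / (TS * w)
Substituting: t = 244.6090 / (12.1230 * 11.8620)
Result: 1.7010 mm


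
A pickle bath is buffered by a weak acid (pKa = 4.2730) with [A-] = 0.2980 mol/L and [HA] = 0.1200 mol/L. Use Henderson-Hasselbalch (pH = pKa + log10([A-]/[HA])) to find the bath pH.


ratio = [A-] / [HA] = 0.2980 / 0.1200 = 2.4833
log10(ratio) = 0.3950
pH = pKa + log10(ratio) = 4.2730 + 0.3950 = 4.6680


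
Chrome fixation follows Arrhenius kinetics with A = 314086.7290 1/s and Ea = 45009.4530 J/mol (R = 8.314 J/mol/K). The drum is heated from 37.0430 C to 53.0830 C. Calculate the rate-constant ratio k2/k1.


T1 = 37.0430 + 273.15 = 310.1930 K; T2 = 53.0830 + 273.15 = 326.2330 K
k1 = A * exp(-Ea/(R*T1)) = 314086.7290 * exp(-45009.4530/(8.314*310.1930)) = 0.00826902 1/s
k2 = A * exp(-Ea/(R*T2)) = 314086.7290 * exp(-45009.4530/(8.314*326.2330)) = 0.0195039 1/s
k2/k1 = 0.0195039 / 0.00826902 = 2.3587


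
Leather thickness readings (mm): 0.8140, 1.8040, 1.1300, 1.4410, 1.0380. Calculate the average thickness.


Formula: Average = sum / n
Substituting: Average = 6.2270 / 5
Result: 1.2454 mm


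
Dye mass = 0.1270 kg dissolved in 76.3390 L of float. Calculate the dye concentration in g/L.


Formula: Conc = dye_mass(kg) / volume(L) * 1000
Substituting: Conc = 0.1270 / 76.3390 * 1000
Result: 1.6636 g/L


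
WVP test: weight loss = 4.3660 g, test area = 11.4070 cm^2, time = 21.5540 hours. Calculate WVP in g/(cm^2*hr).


Formula: WVP = loss / (area * time)
Substituting: WVP = 4.3660 / (11.4070 * 21.5540)
Result: 0.0177576 g/(cm^2*hr)


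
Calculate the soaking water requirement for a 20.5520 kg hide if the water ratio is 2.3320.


Formula: Water = hide_weight * ratio
Substituting: Water = 20.5520 * 2.3320
Result: 47.9273 kg


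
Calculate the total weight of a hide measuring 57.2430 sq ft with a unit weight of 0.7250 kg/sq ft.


Formula: Weight = area * weight_per_sqft
Substituting: Weight = 57.2430 * 0.7250
Result: 41.5012 kg


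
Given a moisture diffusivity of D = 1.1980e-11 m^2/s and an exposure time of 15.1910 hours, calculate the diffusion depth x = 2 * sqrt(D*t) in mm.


t = 15.1910 hr * 3600 = 54687.6000 s
D * t = 1.1980e-11 * 54687.6000 = 6.5516e-07
x = 2 * sqrt(D*t) = 2 * sqrt(6.5516e-07) = 0.00161884 m = 1.6188 mm


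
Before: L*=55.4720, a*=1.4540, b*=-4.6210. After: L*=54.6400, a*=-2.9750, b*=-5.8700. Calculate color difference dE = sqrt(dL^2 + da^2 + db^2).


dL = -0.8320, da = -4.4290, db = -1.2490
dE = sqrt((-0.8320)^2 + (-4.4290)^2 + (-1.2490)^2) = 4.6764


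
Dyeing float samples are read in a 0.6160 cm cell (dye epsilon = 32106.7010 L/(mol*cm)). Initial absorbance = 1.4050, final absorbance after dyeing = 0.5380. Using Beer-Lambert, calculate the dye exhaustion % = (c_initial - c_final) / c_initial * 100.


c_initial = A_i / (epsilon * l) = 1.4050 / (32106.7010 * 0.6160) = 7.1040e-05 mol/L
c_final = A_f / (epsilon * l) = 0.5380 / (32106.7010 * 0.6160) = 2.7202e-05 mol/L
Exhaustion = (c_initial - c_final) / c_initial * 100 = (7.1040e-05 - 2.7202e-05) / 7.1040e-05 * 100 = 61.7082 %


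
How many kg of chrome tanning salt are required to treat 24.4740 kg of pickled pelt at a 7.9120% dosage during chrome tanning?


Formula: Chrome = substrate * pct / 100
Substituting: Chrome = 24.4740 * 7.9120 / 100
Result: 1.9364 kg


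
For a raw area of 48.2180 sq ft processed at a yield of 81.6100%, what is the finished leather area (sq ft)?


Formula: finished = raw * yield / 100
Substituting: finished = 48.2180 * 81.6100 / 100
Result: 39.3507 sq ft


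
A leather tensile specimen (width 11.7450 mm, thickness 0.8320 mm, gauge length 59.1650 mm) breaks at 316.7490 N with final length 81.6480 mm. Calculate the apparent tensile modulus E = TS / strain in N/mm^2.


TS = F / (w * t) = 316.7490 / (11.7450 * 0.8320) = 32.4145 N/mm^2
strain = (Lf - L0) / L0 = (81.6480 - 59.1650) / 59.1650 = 0.3800
E = TS / strain = 32.4145 / 0.3800 = 85.3001 N/mm^2


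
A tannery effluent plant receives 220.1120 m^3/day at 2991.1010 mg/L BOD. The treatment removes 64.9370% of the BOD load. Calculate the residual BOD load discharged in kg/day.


Load_in = volume * conc / 1000 = 220.1120 * 2991.1010 / 1000 = 658.3772 kg/day
Removed = Load_in * eff / 100 = 658.3772 * 64.9370 / 100 = 427.5304 kg/day
Load_out = Load_in - Removed = 658.3772 - 427.5304 = 230.8468 kg/day


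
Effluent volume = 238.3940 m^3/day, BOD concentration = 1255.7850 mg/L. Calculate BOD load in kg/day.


Formula: BOD_load = volume * conc / 1000
Substituting: BOD_load = 238.3940 * 1255.7850 / 1000
Result: 299.3716 kg/day


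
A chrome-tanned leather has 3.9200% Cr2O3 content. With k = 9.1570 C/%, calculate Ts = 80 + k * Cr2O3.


Formula: Ts = 80 + k * Cr2O3
Substituting: Ts = 80 + 9.1570 * 3.9200
Result: 115.8954 C


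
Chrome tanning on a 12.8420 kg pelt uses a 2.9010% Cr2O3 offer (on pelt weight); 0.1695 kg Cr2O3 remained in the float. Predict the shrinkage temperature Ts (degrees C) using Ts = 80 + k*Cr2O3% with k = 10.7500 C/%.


Offered = pelt * offer_pct / 100 = 12.8420 * 2.9010 / 100 = 0.3725 kg
Uptake = offered - residual = 0.3725 - 0.1695 = 0.2030 kg
Cr2O3% on pelt = uptake / pelt * 100 = 0.2030 / 12.8420 * 100 = 1.5811 %
Ts = 80 + k * Cr2O3% = 80 + 10.7500 * 1.5811 = 96.9970 C


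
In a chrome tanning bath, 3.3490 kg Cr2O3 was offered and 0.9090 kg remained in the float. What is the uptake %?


Formula: Uptake = (offered - residual) / offered * 100
Substituting: Uptake = (3.3490 - 0.9090) / 3.3490 * 100
Result: 72.8576 %


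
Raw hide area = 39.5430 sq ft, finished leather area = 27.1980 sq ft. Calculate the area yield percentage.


Formula: Yield = finished / raw * 100
Substituting: Yield = 27.1980 / 39.5430 * 100
Result: 68.7808 %


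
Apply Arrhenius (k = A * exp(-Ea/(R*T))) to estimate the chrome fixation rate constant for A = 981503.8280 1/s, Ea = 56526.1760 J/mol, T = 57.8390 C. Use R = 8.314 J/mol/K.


T_K = T_C + 273.15 = 57.8390 + 273.15 = 330.9890 K
exponent = -Ea / (R * T_K) = -56526.1760 / (8.314 * 330.9890) = -20.5412
k = A * exp(exponent) = 981503.8280 * exp(-20.5412) = 0.00117749 1/s


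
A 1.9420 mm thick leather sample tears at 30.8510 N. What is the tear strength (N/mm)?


Formula: Tear strength = force / thickness
Substituting: Tear strength = 30.8510 / 1.9420
Result: 15.8862 N/mm


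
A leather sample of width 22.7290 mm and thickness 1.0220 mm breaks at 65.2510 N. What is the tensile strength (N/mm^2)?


Formula: TS = force / (width * thickness)
Substituting: TS = 65.2510 / (22.7290 * 1.0220)
Result: 2.8090 N/mm^2


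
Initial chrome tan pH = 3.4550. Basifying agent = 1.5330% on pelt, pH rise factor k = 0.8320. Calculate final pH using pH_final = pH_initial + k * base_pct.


Formula: pH_final = pH_initial + k * base_pct
Substituting: pH_final = 3.4550 + 0.8320 * 1.5330
Result: 4.7305


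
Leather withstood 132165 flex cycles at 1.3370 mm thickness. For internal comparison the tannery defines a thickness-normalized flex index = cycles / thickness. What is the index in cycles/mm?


Formula: Index = cycles / thickness
Substituting: Index = 132165 / 1.3370
Result: 98851.9073 cycles/mm


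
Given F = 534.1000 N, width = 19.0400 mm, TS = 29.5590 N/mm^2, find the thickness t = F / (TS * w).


Formula: t = F / (TS * w)
Substituting: t = 534.1000 / (29.5590 * 19.0400)
Result: 0.9490 mm


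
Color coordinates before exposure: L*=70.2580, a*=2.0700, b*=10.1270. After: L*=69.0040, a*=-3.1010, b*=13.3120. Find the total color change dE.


dL = -1.2540, da = -5.1710, db = 3.1850
dE = sqrt((-1.2540)^2 + (-5.1710)^2 + 3.1850^2) = 6.2013


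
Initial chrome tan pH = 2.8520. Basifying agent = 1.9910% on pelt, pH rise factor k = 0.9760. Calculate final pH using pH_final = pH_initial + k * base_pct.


Formula: pH_final = pH_initial + k * base_pct
Substituting: pH_final = 2.8520 + 0.9760 * 1.9910
Result: 4.7952


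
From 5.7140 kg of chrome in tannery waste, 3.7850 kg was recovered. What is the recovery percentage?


Formula: Recovery = recovered / input * 100
Substituting: Recovery = 3.7850 / 5.7140 * 100
Result: 66.2408 %


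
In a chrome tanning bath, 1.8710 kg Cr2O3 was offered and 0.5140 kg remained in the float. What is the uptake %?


Formula: Uptake = (offered - residual) / offered * 100
Substituting: Uptake = (1.8710 - 0.5140) / 1.8710 * 100
Result: 72.5281 %


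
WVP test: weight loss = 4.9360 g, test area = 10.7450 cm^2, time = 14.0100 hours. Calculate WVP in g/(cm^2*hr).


Formula: WVP = loss / (area * time)
Substituting: WVP = 4.9360 / (10.7450 * 14.0100)
Result: 0.0327892 g/(cm^2*hr)


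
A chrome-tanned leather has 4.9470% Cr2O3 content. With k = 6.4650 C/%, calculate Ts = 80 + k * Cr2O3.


Formula: Ts = 80 + k * Cr2O3
Substituting: Ts = 80 + 6.4650 * 4.9470
Result: 111.9824 C


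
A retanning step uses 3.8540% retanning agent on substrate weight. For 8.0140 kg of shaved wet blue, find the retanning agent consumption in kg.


Formula: Retan = substrate * pct / 100
Substituting: Retan = 8.0140 * 3.8540 / 100
Result: 0.3089 kg


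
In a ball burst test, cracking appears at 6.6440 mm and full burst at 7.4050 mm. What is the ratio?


Formula: Ratio = crack / burst
Substituting: Ratio = 6.6440 / 7.4050
Result: 0.8972


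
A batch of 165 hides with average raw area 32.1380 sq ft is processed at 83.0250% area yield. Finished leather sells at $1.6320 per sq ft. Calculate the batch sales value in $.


Raw_total = N * avg_area = 165 * 32.1380 = 5302.7700 sq ft
Finished = Raw_total * yield / 100 = 5302.7700 * 83.0250 / 100 = 4402.6248 sq ft
Value = Finished * price = 4402.6248 * 1.6320 = 7185.0837 $


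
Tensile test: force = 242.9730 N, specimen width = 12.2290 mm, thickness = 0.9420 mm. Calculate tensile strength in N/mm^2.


Formula: TS = force / (width * thickness)
Substituting: TS = 242.9730 / (12.2290 * 0.9420)
Result: 21.0919 N/mm^2


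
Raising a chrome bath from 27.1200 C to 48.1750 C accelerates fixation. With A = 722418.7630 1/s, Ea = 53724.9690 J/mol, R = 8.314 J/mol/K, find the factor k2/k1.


T1 = 27.1200 + 273.15 = 300.2700 K; T2 = 48.1750 + 273.15 = 321.3250 K
k1 = A * exp(-Ea/(R*T1)) = 722418.7630 * exp(-53724.9690/(8.314*300.2700)) = 3.2547e-04 1/s
k2 = A * exp(-Ea/(R*T2)) = 722418.7630 * exp(-53724.9690/(8.314*321.3250)) = 0.00133332 1/s
k2/k1 = 0.00133332 / 3.2547e-04 = 4.0966


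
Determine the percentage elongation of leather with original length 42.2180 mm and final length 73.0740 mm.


Formula: Elongation = (Lf - L0) / L0 * 100
Substituting: Elongation = (73.0740 - 42.2180) / 42.2180 * 100
Result: 73.0873 %


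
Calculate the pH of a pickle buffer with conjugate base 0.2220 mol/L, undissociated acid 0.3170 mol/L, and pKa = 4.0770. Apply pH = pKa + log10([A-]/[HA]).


ratio = [A-] / [HA] = 0.2220 / 0.3170 = 0.7003
log10(ratio) = -0.1547
pH = pKa + log10(ratio) = 4.0770 - 0.1547 = 3.9223


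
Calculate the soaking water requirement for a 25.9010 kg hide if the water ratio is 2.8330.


Formula: Water = hide_weight * ratio
Substituting: Water = 25.9010 * 2.8330
Result: 73.3775 kg


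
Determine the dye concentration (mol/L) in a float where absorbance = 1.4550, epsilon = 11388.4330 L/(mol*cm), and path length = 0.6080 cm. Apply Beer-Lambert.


Formula: c = A / (epsilon * l)
Substituting: c = 1.4550 / (11388.4330 * 0.6080)
Result: 2.1013e-04 mol/L


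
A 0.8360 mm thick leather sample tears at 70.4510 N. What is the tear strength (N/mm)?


Formula: Tear strength = force / thickness
Substituting: Tear strength = 70.4510 / 0.8360
Result: 84.2715 N/mm


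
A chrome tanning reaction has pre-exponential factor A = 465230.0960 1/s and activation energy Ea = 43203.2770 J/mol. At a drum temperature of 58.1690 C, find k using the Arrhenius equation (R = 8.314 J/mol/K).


T_K = T_C + 273.15 = 58.1690 + 273.15 = 331.3190 K
exponent = -Ea / (R * T_K) = -43203.2770 / (8.314 * 331.3190) = -15.6841
k = A * exp(exponent) = 465230.0960 * exp(-15.6841) = 0.0718023 1/s


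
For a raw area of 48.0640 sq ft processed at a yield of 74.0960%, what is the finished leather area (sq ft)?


Formula: finished = raw * yield / 100
Substituting: finished = 48.0640 * 74.0960 / 100
Result: 35.6135 sq ft


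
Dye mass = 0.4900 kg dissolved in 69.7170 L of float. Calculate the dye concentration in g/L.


Formula: Conc = dye_mass(kg) / volume(L) * 1000
Substituting: Conc = 0.4900 / 69.7170 * 1000
Result: 7.0284 g/L


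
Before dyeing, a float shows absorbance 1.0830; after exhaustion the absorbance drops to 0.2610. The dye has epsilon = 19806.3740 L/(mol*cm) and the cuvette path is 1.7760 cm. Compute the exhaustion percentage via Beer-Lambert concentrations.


c_initial = A_i / (epsilon * l) = 1.0830 / (19806.3740 * 1.7760) = 3.0788e-05 mol/L
c_final = A_f / (epsilon * l) = 0.2610 / (19806.3740 * 1.7760) = 7.4198e-06 mol/L
Exhaustion = (c_initial - c_final) / c_initial * 100 = (3.0788e-05 - 7.4198e-06) / 3.0788e-05 * 100 = 75.9003 %


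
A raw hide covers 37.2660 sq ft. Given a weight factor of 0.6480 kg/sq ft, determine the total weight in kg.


Formula: Weight = area * weight_per_sqft
Substituting: Weight = 37.2660 * 0.6480
Result: 24.1484 kg


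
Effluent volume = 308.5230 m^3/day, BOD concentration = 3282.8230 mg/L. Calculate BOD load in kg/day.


Formula: BOD_load = volume * conc / 1000
Substituting: BOD_load = 308.5230 * 3282.8230 / 1000
Result: 1012.8264 kg/day


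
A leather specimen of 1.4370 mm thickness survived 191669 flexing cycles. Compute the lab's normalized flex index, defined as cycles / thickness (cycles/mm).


Formula: Index = cycles / thickness
Substituting: Index = 191669 / 1.4370
Result: 133381.3500 cycles/mm


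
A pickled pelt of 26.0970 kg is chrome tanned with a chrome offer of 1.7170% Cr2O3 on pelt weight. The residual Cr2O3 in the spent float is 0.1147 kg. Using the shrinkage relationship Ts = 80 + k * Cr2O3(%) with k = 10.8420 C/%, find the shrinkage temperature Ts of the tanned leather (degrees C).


Offered = pelt * offer_pct / 100 = 26.0970 * 1.7170 / 100 = 0.4481 kg
Uptake = offered - residual = 0.4481 - 0.1147 = 0.3334 kg
Cr2O3% on pelt = uptake / pelt * 100 = 0.3334 / 26.0970 * 100 = 1.2775 %
Ts = 80 + k * Cr2O3% = 80 + 10.8420 * 1.2775 = 93.8505 C


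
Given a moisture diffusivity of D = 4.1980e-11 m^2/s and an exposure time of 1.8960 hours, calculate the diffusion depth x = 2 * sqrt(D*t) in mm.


t = 1.8960 hr * 3600 = 6825.6000 s
D * t = 4.1980e-11 * 6825.6000 = 2.8654e-07
x = 2 * sqrt(D*t) = 2 * sqrt(2.8654e-07) = 0.00107059 m = 1.0706 mm


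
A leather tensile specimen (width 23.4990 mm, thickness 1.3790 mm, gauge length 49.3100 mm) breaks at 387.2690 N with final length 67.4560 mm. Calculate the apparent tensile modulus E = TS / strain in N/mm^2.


TS = F / (w * t) = 387.2690 / (23.4990 * 1.3790) = 11.9509 N/mm^2
strain = (Lf - L0) / L0 = (67.4560 - 49.3100) / 49.3100 = 0.3680
E = TS / strain = 11.9509 / 0.3680 = 32.4753 N/mm^2


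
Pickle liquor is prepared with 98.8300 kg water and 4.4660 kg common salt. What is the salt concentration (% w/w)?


Formula: Conc = salt / (water + salt) * 100
Substituting: Conc = 4.4660 / (98.8300 + 4.4660) * 100
Result: 4.3235 %


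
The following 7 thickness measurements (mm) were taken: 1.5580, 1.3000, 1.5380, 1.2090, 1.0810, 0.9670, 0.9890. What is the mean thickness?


Formula: Average = sum / n
Substituting: Average = 8.6420 / 7
Result: 1.2346 mm


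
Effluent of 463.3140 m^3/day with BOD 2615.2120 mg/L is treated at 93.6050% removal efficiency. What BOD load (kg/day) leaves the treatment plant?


Load_in = volume * conc / 1000 = 463.3140 * 2615.2120 / 1000 = 1211.6643 kg/day
Removed = Load_in * eff / 100 = 1211.6643 * 93.6050 / 100 = 1134.1784 kg/day
Load_out = Load_in - Removed = 1211.6643 - 1134.1784 = 77.4859 kg/day


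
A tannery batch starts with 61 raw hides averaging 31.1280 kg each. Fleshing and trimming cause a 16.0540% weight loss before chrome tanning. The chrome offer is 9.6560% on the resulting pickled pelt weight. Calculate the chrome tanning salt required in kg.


Total_raw = N * avg_wt = 61 * 31.1280 = 1898.8080 kg
Substrate = Total_raw * (1 - loss/100) = 1898.8080 * (1 - 16.0540/100) = 1593.9734 kg
Chrome = Substrate * pct / 100 = 1593.9734 * 9.6560 / 100 = 153.9141 kg


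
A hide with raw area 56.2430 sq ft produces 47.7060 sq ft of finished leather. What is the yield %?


Formula: Yield = finished / raw * 100
Substituting: Yield = 47.7060 / 56.2430 * 100
Result: 84.8212 %


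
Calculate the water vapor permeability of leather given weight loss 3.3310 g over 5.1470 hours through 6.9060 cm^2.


Formula: WVP = loss / (area * time)
Substituting: WVP = 3.3310 / (6.9060 * 5.1470)
Result: 0.0937117 g/(cm^2*hr)


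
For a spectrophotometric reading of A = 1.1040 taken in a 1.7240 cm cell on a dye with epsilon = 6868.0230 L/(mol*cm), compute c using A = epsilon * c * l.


Formula: c = A / (epsilon * l)
Substituting: c = 1.1040 / (6868.0230 * 1.7240)
Result: 9.3240e-05 mol/L


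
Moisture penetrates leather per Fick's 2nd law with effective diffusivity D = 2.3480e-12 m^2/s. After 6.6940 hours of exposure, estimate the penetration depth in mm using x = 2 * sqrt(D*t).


t = 6.6940 hr * 3600 = 24098.4000 s
D * t = 2.3480e-12 * 24098.4000 = 5.6583e-08
x = 2 * sqrt(D*t) = 2 * sqrt(5.6583e-08) = 4.7574e-04 m = 0.4757 mm


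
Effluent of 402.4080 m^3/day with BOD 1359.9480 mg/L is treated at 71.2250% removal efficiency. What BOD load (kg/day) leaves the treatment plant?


Load_in = volume * conc / 1000 = 402.4080 * 1359.9480 / 1000 = 547.2540 kg/day
Removed = Load_in * eff / 100 = 547.2540 * 71.2250 / 100 = 389.7816 kg/day
Load_out = Load_in - Removed = 547.2540 - 389.7816 = 157.4723 kg/day


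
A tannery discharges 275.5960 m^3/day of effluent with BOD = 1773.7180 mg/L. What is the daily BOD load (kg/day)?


Formula: BOD_load = volume * conc / 1000
Substituting: BOD_load = 275.5960 * 1773.7180 / 1000
Result: 488.8296 kg/day


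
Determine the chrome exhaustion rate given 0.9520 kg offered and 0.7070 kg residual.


Formula: Uptake = (offered - residual) / offered * 100
Substituting: Uptake = (0.9520 - 0.7070) / 0.9520 * 100
Result: 25.7353 %


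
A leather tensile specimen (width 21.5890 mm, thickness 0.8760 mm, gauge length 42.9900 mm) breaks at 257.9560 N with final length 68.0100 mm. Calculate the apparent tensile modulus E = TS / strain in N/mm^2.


TS = F / (w * t) = 257.9560 / (21.5890 * 0.8760) = 13.6398 N/mm^2
strain = (Lf - L0) / L0 = (68.0100 - 42.9900) / 42.9900 = 0.5820
E = TS / strain = 13.6398 / 0.5820 = 23.4363 N/mm^2


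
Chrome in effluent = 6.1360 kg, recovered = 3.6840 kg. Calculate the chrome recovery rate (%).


Formula: Recovery = recovered / input * 100
Substituting: Recovery = 3.6840 / 6.1360 * 100
Result: 60.0391 %


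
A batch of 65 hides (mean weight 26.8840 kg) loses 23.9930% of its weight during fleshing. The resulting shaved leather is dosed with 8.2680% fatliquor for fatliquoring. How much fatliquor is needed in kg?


Total_raw = N * avg_wt = 65 * 26.8840 = 1747.4600 kg
Substrate = Total_raw * (1 - loss/100) = 1747.4600 * (1 - 23.9930/100) = 1328.1919 kg
Fat = Substrate * pct / 100 = 1328.1919 * 8.2680 / 100 = 109.8149 kg


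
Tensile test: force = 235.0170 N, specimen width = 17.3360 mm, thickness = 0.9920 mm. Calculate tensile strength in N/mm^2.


Formula: TS = force / (width * thickness)
Substituting: TS = 235.0170 / (17.3360 * 0.9920)
Result: 13.6659 N/mm^2


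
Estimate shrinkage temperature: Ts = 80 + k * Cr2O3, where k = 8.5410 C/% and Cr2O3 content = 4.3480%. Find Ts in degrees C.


Formula: Ts = 80 + k * Cr2O3
Substituting: Ts = 80 + 8.5410 * 4.3480
Result: 117.1363 C


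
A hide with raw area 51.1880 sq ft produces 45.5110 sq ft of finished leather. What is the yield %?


Formula: Yield = finished / raw * 100
Substituting: Yield = 45.5110 / 51.1880 * 100
Result: 88.9095 %


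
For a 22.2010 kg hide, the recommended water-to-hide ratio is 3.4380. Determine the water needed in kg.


Formula: Water = hide_weight * ratio
Substituting: Water = 22.2010 * 3.4380
Result: 76.3270 kg


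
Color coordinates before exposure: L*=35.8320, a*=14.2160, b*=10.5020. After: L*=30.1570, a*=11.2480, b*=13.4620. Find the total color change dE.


dL = -5.6750, da = -2.9680, db = 2.9600
dE = sqrt((-5.6750)^2 + (-2.9680)^2 + 2.9600^2) = 7.0552


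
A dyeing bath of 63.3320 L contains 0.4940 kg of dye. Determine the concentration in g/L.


Formula: Conc = dye_mass(kg) / volume(L) * 1000
Substituting: Conc = 0.4940 / 63.3320 * 1000
Result: 7.8002 g/L


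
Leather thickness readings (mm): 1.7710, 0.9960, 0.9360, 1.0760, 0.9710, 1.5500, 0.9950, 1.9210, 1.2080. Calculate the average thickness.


Formula: Average = sum / n
Substituting: Average = 11.4240 / 9
Result: 1.2693 mm


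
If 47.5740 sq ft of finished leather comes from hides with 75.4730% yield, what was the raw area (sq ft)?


Formula: raw = finished * 100 / yield
Substituting: raw = 47.5740 * 100 / 75.4730
Result: 63.0345 sq ft


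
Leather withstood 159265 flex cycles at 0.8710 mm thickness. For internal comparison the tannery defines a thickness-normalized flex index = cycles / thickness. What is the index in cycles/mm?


Formula: Index = cycles / thickness
Substituting: Index = 159265 / 0.8710
Result: 182853.0425 cycles/mm


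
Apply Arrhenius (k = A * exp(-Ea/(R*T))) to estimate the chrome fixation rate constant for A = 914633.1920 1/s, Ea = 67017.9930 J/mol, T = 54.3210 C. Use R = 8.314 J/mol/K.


T_K = T_C + 273.15 = 54.3210 + 273.15 = 327.4710 K
exponent = -Ea / (R * T_K) = -67017.9930 / (8.314 * 327.4710) = -24.6155
k = A * exp(exponent) = 914633.1920 * exp(-24.6155) = 1.8658e-05 1/s


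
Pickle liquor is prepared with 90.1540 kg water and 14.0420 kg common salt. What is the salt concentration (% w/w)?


Formula: Conc = salt / (water + salt) * 100
Substituting: Conc = 14.0420 / (90.1540 + 14.0420) * 100
Result: 13.4765 %


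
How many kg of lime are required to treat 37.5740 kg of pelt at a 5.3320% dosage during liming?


Formula: Lime = substrate * pct / 100
Substituting: Lime = 37.5740 * 5.3320 / 100
Result: 2.0034 kg


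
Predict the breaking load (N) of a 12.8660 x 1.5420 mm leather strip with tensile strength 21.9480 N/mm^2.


Formula: F = TS * w * t
Substituting: F = 21.9480 * 12.8660 * 1.5420
Result: 435.4345 N


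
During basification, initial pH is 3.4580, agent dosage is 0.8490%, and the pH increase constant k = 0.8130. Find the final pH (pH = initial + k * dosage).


Formula: pH_final = pH_initial + k * base_pct
Substituting: pH_final = 3.4580 + 0.8130 * 0.8490
Result: 4.1482


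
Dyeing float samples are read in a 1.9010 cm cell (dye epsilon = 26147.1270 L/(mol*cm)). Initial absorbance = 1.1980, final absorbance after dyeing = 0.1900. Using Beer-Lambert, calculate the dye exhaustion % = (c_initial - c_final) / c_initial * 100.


c_initial = A_i / (epsilon * l) = 1.1980 / (26147.1270 * 1.9010) = 2.4102e-05 mol/L
c_final = A_f / (epsilon * l) = 0.1900 / (26147.1270 * 1.9010) = 3.8225e-06 mol/L
Exhaustion = (c_initial - c_final) / c_initial * 100 = (2.4102e-05 - 3.8225e-06) / 2.4102e-05 * 100 = 84.1402 %


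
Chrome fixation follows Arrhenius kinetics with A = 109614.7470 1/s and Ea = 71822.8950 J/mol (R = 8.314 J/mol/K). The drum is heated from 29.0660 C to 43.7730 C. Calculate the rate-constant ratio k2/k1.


T1 = 29.0660 + 273.15 = 302.2160 K; T2 = 43.7730 + 273.15 = 316.9230 K
k1 = A * exp(-Ea/(R*T1)) = 109614.7470 * exp(-71822.8950/(8.314*302.2160)) = 4.2232e-08 1/s
k2 = A * exp(-Ea/(R*T2)) = 109614.7470 * exp(-71822.8950/(8.314*316.9230)) = 1.5912e-07 1/s
k2/k1 = 1.5912e-07 / 4.2232e-08 = 3.7678


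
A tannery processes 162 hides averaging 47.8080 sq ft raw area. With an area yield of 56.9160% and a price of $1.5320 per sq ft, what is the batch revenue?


Raw_total = N * avg_area = 162 * 47.8080 = 7744.8960 sq ft
Finished = Raw_total * yield / 100 = 7744.8960 * 56.9160 / 100 = 4408.0850 sq ft
Value = Finished * price = 4408.0850 * 1.5320 = 6753.1862 $


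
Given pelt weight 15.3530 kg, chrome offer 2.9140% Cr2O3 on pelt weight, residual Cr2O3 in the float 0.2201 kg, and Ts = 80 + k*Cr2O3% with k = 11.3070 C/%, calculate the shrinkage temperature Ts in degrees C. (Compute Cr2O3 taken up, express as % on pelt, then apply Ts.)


Offered = pelt * offer_pct / 100 = 15.3530 * 2.9140 / 100 = 0.4474 kg
Uptake = offered - residual = 0.4474 - 0.2201 = 0.2273 kg
Cr2O3% on pelt = uptake / pelt * 100 = 0.2273 / 15.3530 * 100 = 1.4804 %
Ts = 80 + k * Cr2O3% = 80 + 11.3070 * 1.4804 = 96.7389 C


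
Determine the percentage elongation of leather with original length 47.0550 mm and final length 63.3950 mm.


Formula: Elongation = (Lf - L0) / L0 * 100
Substituting: Elongation = (63.3950 - 47.0550) / 47.0550 * 100
Result: 34.7253 %


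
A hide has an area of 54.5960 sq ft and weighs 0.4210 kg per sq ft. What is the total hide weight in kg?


Formula: Weight = area * weight_per_sqft
Substituting: Weight = 54.5960 * 0.4210
Result: 22.9849 kg


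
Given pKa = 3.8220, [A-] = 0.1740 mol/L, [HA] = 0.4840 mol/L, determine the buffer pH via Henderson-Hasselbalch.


ratio = [A-] / [HA] = 0.1740 / 0.4840 = 0.3595
log10(ratio) = -0.4443
pH = pKa + log10(ratio) = 3.8220 - 0.4443 = 3.3777


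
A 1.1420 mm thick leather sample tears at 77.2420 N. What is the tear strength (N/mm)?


Formula: Tear strength = force / thickness
Substituting: Tear strength = 77.2420 / 1.1420
Result: 67.6375 N/mm


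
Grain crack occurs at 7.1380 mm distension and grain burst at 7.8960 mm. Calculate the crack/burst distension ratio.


Formula: Ratio = crack / burst
Substituting: Ratio = 7.1380 / 7.8960
Result: 0.9040


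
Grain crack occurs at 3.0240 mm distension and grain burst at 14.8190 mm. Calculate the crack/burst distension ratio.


Formula: Ratio = crack / burst
Substituting: Ratio = 3.0240 / 14.8190
Result: 0.2041


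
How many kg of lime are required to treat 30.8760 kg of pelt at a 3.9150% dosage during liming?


Formula: Lime = substrate * pct / 100
Substituting: Lime = 30.8760 * 3.9150 / 100
Result: 1.2088 kg


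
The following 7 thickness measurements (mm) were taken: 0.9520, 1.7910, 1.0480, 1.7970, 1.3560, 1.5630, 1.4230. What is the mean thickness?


Formula: Average = sum / n
Substituting: Average = 9.9300 / 7
Result: 1.4186 mm


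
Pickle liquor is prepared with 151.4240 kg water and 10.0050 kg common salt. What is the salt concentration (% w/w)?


Formula: Conc = salt / (water + salt) * 100
Substituting: Conc = 10.0050 / (151.4240 + 10.0050) * 100
Result: 6.1978 %


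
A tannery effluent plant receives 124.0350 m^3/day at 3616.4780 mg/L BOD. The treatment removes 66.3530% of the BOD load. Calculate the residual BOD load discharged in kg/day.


Load_in = volume * conc / 1000 = 124.0350 * 3616.4780 / 1000 = 448.5698 kg/day
Removed = Load_in * eff / 100 = 448.5698 * 66.3530 / 100 = 297.6396 kg/day
Load_out = Load_in - Removed = 448.5698 - 297.6396 = 150.9303 kg/day


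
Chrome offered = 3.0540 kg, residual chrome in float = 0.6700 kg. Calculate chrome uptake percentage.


Formula: Uptake = (offered - residual) / offered * 100
Substituting: Uptake = (3.0540 - 0.6700) / 3.0540 * 100
Result: 78.0616 %


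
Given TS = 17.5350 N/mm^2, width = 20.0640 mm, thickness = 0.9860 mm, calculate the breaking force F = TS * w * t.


Formula: F = TS * w * t
Substituting: F = 17.5350 * 20.0640 * 0.9860
Result: 346.8967 N


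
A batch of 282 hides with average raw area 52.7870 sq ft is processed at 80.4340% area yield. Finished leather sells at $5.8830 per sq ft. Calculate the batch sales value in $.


Raw_total = N * avg_area = 282 * 52.7870 = 14885.9340 sq ft
Finished = Raw_total * yield / 100 = 14885.9340 * 80.4340 / 100 = 11973.3522 sq ft
Value = Finished * price = 11973.3522 * 5.8830 = 70439.2307 $
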